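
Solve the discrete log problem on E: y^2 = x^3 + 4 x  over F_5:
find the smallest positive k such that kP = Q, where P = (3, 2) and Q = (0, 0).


Enumerate multiples of P until we hit Q = (0, 0):
  1P = (3, 2)
  2P = (0, 0)
Match found at i = 2.

k = 2


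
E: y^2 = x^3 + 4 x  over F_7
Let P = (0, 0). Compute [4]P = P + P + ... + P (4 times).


k = 4 = 100_2 (binary, LSB first: 001)
Double-and-add from P = (0, 0):
  bit 0 = 0: acc unchanged = O
  bit 1 = 0: acc unchanged = O
  bit 2 = 1: acc = O + O = O

4P = O


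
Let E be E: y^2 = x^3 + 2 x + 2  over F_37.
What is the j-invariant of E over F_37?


Delta = -16(4 a^3 + 27 b^2) mod 37 = 17
-1728 * (4 a)^3 = -1728 * (4*2)^3 mod 37 = 8
j = 8 * 17^(-1) mod 37 = 7

j = 7 (mod 37)


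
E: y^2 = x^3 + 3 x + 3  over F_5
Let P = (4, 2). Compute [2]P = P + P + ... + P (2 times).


k = 2 = 10_2 (binary, LSB first: 01)
Double-and-add from P = (4, 2):
  bit 0 = 0: acc unchanged = O
  bit 1 = 1: acc = O + (3, 2) = (3, 2)

2P = (3, 2)


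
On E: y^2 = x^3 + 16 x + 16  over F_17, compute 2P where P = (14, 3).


Doubling: s = (3 x1^2 + a) / (2 y1)
s = (3*14^2 + 16) / (2*3) mod 17 = 10
x3 = s^2 - 2 x1 mod 17 = 10^2 - 2*14 = 4
y3 = s (x1 - x3) - y1 mod 17 = 10 * (14 - 4) - 3 = 12

2P = (4, 12)


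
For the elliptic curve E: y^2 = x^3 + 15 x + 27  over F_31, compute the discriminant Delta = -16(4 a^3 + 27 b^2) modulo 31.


4 a^3 + 27 b^2 = 4*15^3 + 27*27^2 = 13500 + 19683 = 33183
Delta = -16 * (33183) = -530928
Delta mod 31 = 9

Delta = 9 (mod 31)


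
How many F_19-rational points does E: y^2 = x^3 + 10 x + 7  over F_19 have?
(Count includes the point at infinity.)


For each x in F_19, count y with y^2 = x^3 + 10 x + 7 mod 19:
  x = 0: RHS = 7, y in [8, 11]  -> 2 point(s)
  x = 2: RHS = 16, y in [4, 15]  -> 2 point(s)
  x = 3: RHS = 7, y in [8, 11]  -> 2 point(s)
  x = 4: RHS = 16, y in [4, 15]  -> 2 point(s)
  x = 5: RHS = 11, y in [7, 12]  -> 2 point(s)
  x = 6: RHS = 17, y in [6, 13]  -> 2 point(s)
  x = 9: RHS = 9, y in [3, 16]  -> 2 point(s)
  x = 10: RHS = 5, y in [9, 10]  -> 2 point(s)
  x = 11: RHS = 4, y in [2, 17]  -> 2 point(s)
  x = 13: RHS = 16, y in [4, 15]  -> 2 point(s)
  x = 15: RHS = 17, y in [6, 13]  -> 2 point(s)
  x = 16: RHS = 7, y in [8, 11]  -> 2 point(s)
  x = 17: RHS = 17, y in [6, 13]  -> 2 point(s)
Affine points: 26. Add the point at infinity: total = 27.

#E(F_19) = 27


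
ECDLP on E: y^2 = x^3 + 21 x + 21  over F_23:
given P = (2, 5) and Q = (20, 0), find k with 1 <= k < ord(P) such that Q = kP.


Enumerate multiples of P until we hit Q = (20, 0):
  1P = (2, 5)
  2P = (20, 0)
Match found at i = 2.

k = 2


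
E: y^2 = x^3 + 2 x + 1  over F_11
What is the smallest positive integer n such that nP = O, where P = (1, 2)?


Compute successive multiples of P until we hit O:
  1P = (1, 2)
  2P = (3, 1)
  3P = (10, 8)
  4P = (9, 0)
  5P = (10, 3)
  6P = (3, 10)
  7P = (1, 9)
  8P = O

ord(P) = 8


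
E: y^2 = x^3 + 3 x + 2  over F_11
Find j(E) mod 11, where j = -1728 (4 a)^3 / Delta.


Delta = -16(4 a^3 + 27 b^2) mod 11 = 9
-1728 * (4 a)^3 = -1728 * (4*3)^3 mod 11 = 10
j = 10 * 9^(-1) mod 11 = 6

j = 6 (mod 11)


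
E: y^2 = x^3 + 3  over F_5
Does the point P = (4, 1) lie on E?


Check whether y^2 = x^3 + 0 x + 3 (mod 5) for (x, y) = (4, 1).
LHS: y^2 = 1^2 mod 5 = 1
RHS: x^3 + 0 x + 3 = 4^3 + 0*4 + 3 mod 5 = 2
LHS != RHS

No, not on the curve


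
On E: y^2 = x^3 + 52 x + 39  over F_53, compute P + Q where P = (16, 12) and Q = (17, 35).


P != Q, so use the chord formula.
s = (y2 - y1) / (x2 - x1) = (23) / (1) mod 53 = 23
x3 = s^2 - x1 - x2 mod 53 = 23^2 - 16 - 17 = 19
y3 = s (x1 - x3) - y1 mod 53 = 23 * (16 - 19) - 12 = 25

P + Q = (19, 25)


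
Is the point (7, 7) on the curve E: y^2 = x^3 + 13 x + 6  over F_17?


Check whether y^2 = x^3 + 13 x + 6 (mod 17) for (x, y) = (7, 7).
LHS: y^2 = 7^2 mod 17 = 15
RHS: x^3 + 13 x + 6 = 7^3 + 13*7 + 6 mod 17 = 15
LHS = RHS

Yes, on the curve


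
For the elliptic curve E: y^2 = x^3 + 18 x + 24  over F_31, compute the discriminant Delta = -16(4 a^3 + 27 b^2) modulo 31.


4 a^3 + 27 b^2 = 4*18^3 + 27*24^2 = 23328 + 15552 = 38880
Delta = -16 * (38880) = -622080
Delta mod 31 = 28

Delta = 28 (mod 31)


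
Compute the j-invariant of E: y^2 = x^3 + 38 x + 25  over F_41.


Delta = -16(4 a^3 + 27 b^2) mod 41 = 32
-1728 * (4 a)^3 = -1728 * (4*38)^3 mod 41 = 36
j = 36 * 32^(-1) mod 41 = 37

j = 37 (mod 41)


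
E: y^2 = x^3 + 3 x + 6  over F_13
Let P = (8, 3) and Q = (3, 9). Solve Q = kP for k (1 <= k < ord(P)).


Enumerate multiples of P until we hit Q = (3, 9):
  1P = (8, 3)
  2P = (10, 10)
  3P = (4, 11)
  4P = (5, 4)
  5P = (3, 4)
  6P = (1, 6)
  7P = (1, 7)
  8P = (3, 9)
Match found at i = 8.

k = 8


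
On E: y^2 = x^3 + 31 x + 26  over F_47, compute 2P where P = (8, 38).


Doubling: s = (3 x1^2 + a) / (2 y1)
s = (3*8^2 + 31) / (2*38) mod 47 = 32
x3 = s^2 - 2 x1 mod 47 = 32^2 - 2*8 = 21
y3 = s (x1 - x3) - y1 mod 47 = 32 * (8 - 21) - 38 = 16

2P = (21, 16)


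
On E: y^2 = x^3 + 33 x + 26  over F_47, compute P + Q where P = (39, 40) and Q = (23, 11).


P != Q, so use the chord formula.
s = (y2 - y1) / (x2 - x1) = (18) / (31) mod 47 = 40
x3 = s^2 - x1 - x2 mod 47 = 40^2 - 39 - 23 = 34
y3 = s (x1 - x3) - y1 mod 47 = 40 * (39 - 34) - 40 = 19

P + Q = (34, 19)


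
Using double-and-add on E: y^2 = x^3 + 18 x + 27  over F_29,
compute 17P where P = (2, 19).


k = 17 = 10001_2 (binary, LSB first: 10001)
Double-and-add from P = (2, 19):
  bit 0 = 1: acc = O + (2, 19) = (2, 19)
  bit 1 = 0: acc unchanged = (2, 19)
  bit 2 = 0: acc unchanged = (2, 19)
  bit 3 = 0: acc unchanged = (2, 19)
  bit 4 = 1: acc = (2, 19) + (12, 12) = (21, 3)

17P = (21, 3)


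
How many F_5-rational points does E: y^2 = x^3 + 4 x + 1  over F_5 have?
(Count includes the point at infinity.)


For each x in F_5, count y with y^2 = x^3 + 4 x + 1 mod 5:
  x = 0: RHS = 1, y in [1, 4]  -> 2 point(s)
  x = 1: RHS = 1, y in [1, 4]  -> 2 point(s)
  x = 3: RHS = 0, y in [0]  -> 1 point(s)
  x = 4: RHS = 1, y in [1, 4]  -> 2 point(s)
Affine points: 7. Add the point at infinity: total = 8.

#E(F_5) = 8


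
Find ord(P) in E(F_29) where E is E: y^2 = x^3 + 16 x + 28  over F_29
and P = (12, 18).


Compute successive multiples of P until we hit O:
  1P = (12, 18)
  2P = (12, 11)
  3P = O

ord(P) = 3


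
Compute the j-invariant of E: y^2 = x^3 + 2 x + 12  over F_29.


Delta = -16(4 a^3 + 27 b^2) mod 29 = 7
-1728 * (4 a)^3 = -1728 * (4*2)^3 mod 29 = 25
j = 25 * 7^(-1) mod 29 = 16

j = 16 (mod 29)


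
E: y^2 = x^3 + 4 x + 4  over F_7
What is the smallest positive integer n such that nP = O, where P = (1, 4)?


Compute successive multiples of P until we hit O:
  1P = (1, 4)
  2P = (5, 3)
  3P = (5, 4)
  4P = (1, 3)
  5P = O

ord(P) = 5


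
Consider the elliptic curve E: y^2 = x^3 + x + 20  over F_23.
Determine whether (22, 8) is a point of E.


Check whether y^2 = x^3 + 1 x + 20 (mod 23) for (x, y) = (22, 8).
LHS: y^2 = 8^2 mod 23 = 18
RHS: x^3 + 1 x + 20 = 22^3 + 1*22 + 20 mod 23 = 18
LHS = RHS

Yes, on the curve


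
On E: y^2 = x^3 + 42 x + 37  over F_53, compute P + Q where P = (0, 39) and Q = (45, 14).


P != Q, so use the chord formula.
s = (y2 - y1) / (x2 - x1) = (28) / (45) mod 53 = 23
x3 = s^2 - x1 - x2 mod 53 = 23^2 - 0 - 45 = 7
y3 = s (x1 - x3) - y1 mod 53 = 23 * (0 - 7) - 39 = 12

P + Q = (7, 12)


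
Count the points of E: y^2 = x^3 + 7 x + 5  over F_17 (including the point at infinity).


For each x in F_17, count y with y^2 = x^3 + 7 x + 5 mod 17:
  x = 1: RHS = 13, y in [8, 9]  -> 2 point(s)
  x = 3: RHS = 2, y in [6, 11]  -> 2 point(s)
  x = 6: RHS = 8, y in [5, 12]  -> 2 point(s)
  x = 9: RHS = 15, y in [7, 10]  -> 2 point(s)
  x = 10: RHS = 4, y in [2, 15]  -> 2 point(s)
  x = 11: RHS = 2, y in [6, 11]  -> 2 point(s)
  x = 12: RHS = 15, y in [7, 10]  -> 2 point(s)
  x = 13: RHS = 15, y in [7, 10]  -> 2 point(s)
  x = 14: RHS = 8, y in [5, 12]  -> 2 point(s)
  x = 15: RHS = 0, y in [0]  -> 1 point(s)
Affine points: 19. Add the point at infinity: total = 20.

#E(F_17) = 20


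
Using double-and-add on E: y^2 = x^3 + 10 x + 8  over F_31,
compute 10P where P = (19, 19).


k = 10 = 1010_2 (binary, LSB first: 0101)
Double-and-add from P = (19, 19):
  bit 0 = 0: acc unchanged = O
  bit 1 = 1: acc = O + (0, 16) = (0, 16)
  bit 2 = 0: acc unchanged = (0, 16)
  bit 3 = 1: acc = (0, 16) + (5, 11) = (27, 11)

10P = (27, 11)


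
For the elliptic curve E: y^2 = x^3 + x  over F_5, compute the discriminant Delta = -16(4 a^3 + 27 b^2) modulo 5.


4 a^3 + 27 b^2 = 4*1^3 + 27*0^2 = 4 + 0 = 4
Delta = -16 * (4) = -64
Delta mod 5 = 1

Delta = 1 (mod 5)


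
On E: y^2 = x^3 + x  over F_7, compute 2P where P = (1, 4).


Doubling: s = (3 x1^2 + a) / (2 y1)
s = (3*1^2 + 1) / (2*4) mod 7 = 4
x3 = s^2 - 2 x1 mod 7 = 4^2 - 2*1 = 0
y3 = s (x1 - x3) - y1 mod 7 = 4 * (1 - 0) - 4 = 0

2P = (0, 0)


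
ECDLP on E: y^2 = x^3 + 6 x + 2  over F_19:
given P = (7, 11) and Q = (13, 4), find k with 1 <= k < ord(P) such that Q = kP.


Enumerate multiples of P until we hit Q = (13, 4):
  1P = (7, 11)
  2P = (3, 3)
  3P = (13, 15)
  4P = (10, 6)
  5P = (9, 5)
  6P = (12, 4)
  7P = (5, 9)
  8P = (8, 7)
  9P = (1, 3)
  10P = (17, 1)
  11P = (15, 16)
  12P = (6, 11)
  13P = (6, 8)
  14P = (15, 3)
  15P = (17, 18)
  16P = (1, 16)
  17P = (8, 12)
  18P = (5, 10)
  19P = (12, 15)
  20P = (9, 14)
  21P = (10, 13)
  22P = (13, 4)
Match found at i = 22.

k = 22


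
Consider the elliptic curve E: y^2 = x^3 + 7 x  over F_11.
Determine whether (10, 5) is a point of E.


Check whether y^2 = x^3 + 7 x + 0 (mod 11) for (x, y) = (10, 5).
LHS: y^2 = 5^2 mod 11 = 3
RHS: x^3 + 7 x + 0 = 10^3 + 7*10 + 0 mod 11 = 3
LHS = RHS

Yes, on the curve


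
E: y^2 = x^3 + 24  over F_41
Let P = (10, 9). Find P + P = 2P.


Doubling: s = (3 x1^2 + a) / (2 y1)
s = (3*10^2 + 0) / (2*9) mod 41 = 3
x3 = s^2 - 2 x1 mod 41 = 3^2 - 2*10 = 30
y3 = s (x1 - x3) - y1 mod 41 = 3 * (10 - 30) - 9 = 13

2P = (30, 13)


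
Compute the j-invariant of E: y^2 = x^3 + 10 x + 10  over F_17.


Delta = -16(4 a^3 + 27 b^2) mod 17 = 2
-1728 * (4 a)^3 = -1728 * (4*10)^3 mod 17 = 4
j = 4 * 2^(-1) mod 17 = 2

j = 2 (mod 17)


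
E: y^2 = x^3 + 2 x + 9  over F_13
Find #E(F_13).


For each x in F_13, count y with y^2 = x^3 + 2 x + 9 mod 13:
  x = 0: RHS = 9, y in [3, 10]  -> 2 point(s)
  x = 1: RHS = 12, y in [5, 8]  -> 2 point(s)
  x = 3: RHS = 3, y in [4, 9]  -> 2 point(s)
  x = 4: RHS = 3, y in [4, 9]  -> 2 point(s)
  x = 5: RHS = 1, y in [1, 12]  -> 2 point(s)
  x = 6: RHS = 3, y in [4, 9]  -> 2 point(s)
  x = 8: RHS = 4, y in [2, 11]  -> 2 point(s)
  x = 11: RHS = 10, y in [6, 7]  -> 2 point(s)
Affine points: 16. Add the point at infinity: total = 17.

#E(F_13) = 17


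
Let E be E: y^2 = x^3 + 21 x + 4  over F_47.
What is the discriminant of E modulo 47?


4 a^3 + 27 b^2 = 4*21^3 + 27*4^2 = 37044 + 432 = 37476
Delta = -16 * (37476) = -599616
Delta mod 47 = 10

Delta = 10 (mod 47)


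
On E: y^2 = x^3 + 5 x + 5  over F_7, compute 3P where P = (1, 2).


k = 3 = 11_2 (binary, LSB first: 11)
Double-and-add from P = (1, 2):
  bit 0 = 1: acc = O + (1, 2) = (1, 2)
  bit 1 = 1: acc = (1, 2) + (2, 3) = (5, 1)

3P = (5, 1)


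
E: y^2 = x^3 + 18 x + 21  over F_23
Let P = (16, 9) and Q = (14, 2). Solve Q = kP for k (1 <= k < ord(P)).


Enumerate multiples of P until we hit Q = (14, 2):
  1P = (16, 9)
  2P = (22, 5)
  3P = (11, 3)
  4P = (14, 21)
  5P = (6, 0)
  6P = (14, 2)
Match found at i = 6.

k = 6


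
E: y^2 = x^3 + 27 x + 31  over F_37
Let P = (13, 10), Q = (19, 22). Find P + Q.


P != Q, so use the chord formula.
s = (y2 - y1) / (x2 - x1) = (12) / (6) mod 37 = 2
x3 = s^2 - x1 - x2 mod 37 = 2^2 - 13 - 19 = 9
y3 = s (x1 - x3) - y1 mod 37 = 2 * (13 - 9) - 10 = 35

P + Q = (9, 35)


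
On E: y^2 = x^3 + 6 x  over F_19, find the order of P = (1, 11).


Compute successive multiples of P until we hit O:
  1P = (1, 11)
  2P = (7, 9)
  3P = (9, 17)
  4P = (6, 9)
  5P = (0, 0)
  6P = (6, 10)
  7P = (9, 2)
  8P = (7, 10)
  ... (continuing to 10P)
  10P = O

ord(P) = 10


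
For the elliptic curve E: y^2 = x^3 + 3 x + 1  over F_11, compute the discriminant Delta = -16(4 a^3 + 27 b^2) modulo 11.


4 a^3 + 27 b^2 = 4*3^3 + 27*1^2 = 108 + 27 = 135
Delta = -16 * (135) = -2160
Delta mod 11 = 7

Delta = 7 (mod 11)


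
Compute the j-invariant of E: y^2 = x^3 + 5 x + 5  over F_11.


Delta = -16(4 a^3 + 27 b^2) mod 11 = 10
-1728 * (4 a)^3 = -1728 * (4*5)^3 mod 11 = 8
j = 8 * 10^(-1) mod 11 = 3

j = 3 (mod 11)


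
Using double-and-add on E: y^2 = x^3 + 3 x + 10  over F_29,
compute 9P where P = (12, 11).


k = 9 = 1001_2 (binary, LSB first: 1001)
Double-and-add from P = (12, 11):
  bit 0 = 1: acc = O + (12, 11) = (12, 11)
  bit 1 = 0: acc unchanged = (12, 11)
  bit 2 = 0: acc unchanged = (12, 11)
  bit 3 = 1: acc = (12, 11) + (22, 20) = (28, 21)

9P = (28, 21)


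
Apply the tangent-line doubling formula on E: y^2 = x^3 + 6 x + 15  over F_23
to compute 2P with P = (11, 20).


Doubling: s = (3 x1^2 + a) / (2 y1)
s = (3*11^2 + 6) / (2*20) mod 23 = 19
x3 = s^2 - 2 x1 mod 23 = 19^2 - 2*11 = 17
y3 = s (x1 - x3) - y1 mod 23 = 19 * (11 - 17) - 20 = 4

2P = (17, 4)


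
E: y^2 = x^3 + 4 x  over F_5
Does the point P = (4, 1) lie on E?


Check whether y^2 = x^3 + 4 x + 0 (mod 5) for (x, y) = (4, 1).
LHS: y^2 = 1^2 mod 5 = 1
RHS: x^3 + 4 x + 0 = 4^3 + 4*4 + 0 mod 5 = 0
LHS != RHS

No, not on the curve


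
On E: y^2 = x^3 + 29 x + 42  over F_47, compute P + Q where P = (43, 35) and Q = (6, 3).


P != Q, so use the chord formula.
s = (y2 - y1) / (x2 - x1) = (15) / (10) mod 47 = 25
x3 = s^2 - x1 - x2 mod 47 = 25^2 - 43 - 6 = 12
y3 = s (x1 - x3) - y1 mod 47 = 25 * (43 - 12) - 35 = 35

P + Q = (12, 35)


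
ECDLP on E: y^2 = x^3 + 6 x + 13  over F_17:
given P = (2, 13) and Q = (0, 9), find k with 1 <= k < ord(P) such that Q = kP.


Enumerate multiples of P until we hit Q = (0, 9):
  1P = (2, 13)
  2P = (0, 8)
  3P = (0, 9)
Match found at i = 3.

k = 3


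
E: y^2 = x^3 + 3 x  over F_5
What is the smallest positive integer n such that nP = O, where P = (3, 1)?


Compute successive multiples of P until we hit O:
  1P = (3, 1)
  2P = (4, 4)
  3P = (2, 2)
  4P = (1, 2)
  5P = (0, 0)
  6P = (1, 3)
  7P = (2, 3)
  8P = (4, 1)
  ... (continuing to 10P)
  10P = O

ord(P) = 10


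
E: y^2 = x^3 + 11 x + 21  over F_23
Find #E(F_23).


For each x in F_23, count y with y^2 = x^3 + 11 x + 21 mod 23:
  x = 3: RHS = 12, y in [9, 14]  -> 2 point(s)
  x = 6: RHS = 4, y in [2, 21]  -> 2 point(s)
  x = 7: RHS = 4, y in [2, 21]  -> 2 point(s)
  x = 8: RHS = 0, y in [0]  -> 1 point(s)
  x = 10: RHS = 4, y in [2, 21]  -> 2 point(s)
  x = 11: RHS = 1, y in [1, 22]  -> 2 point(s)
  x = 12: RHS = 18, y in [8, 15]  -> 2 point(s)
  x = 18: RHS = 2, y in [5, 18]  -> 2 point(s)
  x = 22: RHS = 9, y in [3, 20]  -> 2 point(s)
Affine points: 17. Add the point at infinity: total = 18.

#E(F_23) = 18


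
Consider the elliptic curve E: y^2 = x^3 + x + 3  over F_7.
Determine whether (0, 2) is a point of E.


Check whether y^2 = x^3 + 1 x + 3 (mod 7) for (x, y) = (0, 2).
LHS: y^2 = 2^2 mod 7 = 4
RHS: x^3 + 1 x + 3 = 0^3 + 1*0 + 3 mod 7 = 3
LHS != RHS

No, not on the curve


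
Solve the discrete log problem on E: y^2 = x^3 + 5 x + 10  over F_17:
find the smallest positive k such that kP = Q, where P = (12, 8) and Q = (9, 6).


Enumerate multiples of P until we hit Q = (9, 6):
  1P = (12, 8)
  2P = (1, 13)
  3P = (8, 1)
  4P = (16, 2)
  5P = (4, 14)
  6P = (9, 11)
  7P = (14, 11)
  8P = (6, 1)
  9P = (15, 14)
  10P = (11, 11)
  11P = (3, 16)
  12P = (3, 1)
  13P = (11, 6)
  14P = (15, 3)
  15P = (6, 16)
  16P = (14, 6)
  17P = (9, 6)
Match found at i = 17.

k = 17


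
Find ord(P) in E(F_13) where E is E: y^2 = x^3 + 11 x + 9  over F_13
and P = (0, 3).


Compute successive multiples of P until we hit O:
  1P = (0, 3)
  2P = (3, 11)
  3P = (7, 0)
  4P = (3, 2)
  5P = (0, 10)
  6P = O

ord(P) = 6


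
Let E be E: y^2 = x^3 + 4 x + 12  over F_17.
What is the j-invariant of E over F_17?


Delta = -16(4 a^3 + 27 b^2) mod 17 = 13
-1728 * (4 a)^3 = -1728 * (4*4)^3 mod 17 = 11
j = 11 * 13^(-1) mod 17 = 10

j = 10 (mod 17)


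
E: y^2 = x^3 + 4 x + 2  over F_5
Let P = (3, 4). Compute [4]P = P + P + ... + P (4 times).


k = 4 = 100_2 (binary, LSB first: 001)
Double-and-add from P = (3, 4):
  bit 0 = 0: acc unchanged = O
  bit 1 = 0: acc unchanged = O
  bit 2 = 1: acc = O + (3, 4) = (3, 4)

4P = (3, 4)


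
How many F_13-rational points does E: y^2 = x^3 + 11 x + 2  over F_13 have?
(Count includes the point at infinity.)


For each x in F_13, count y with y^2 = x^3 + 11 x + 2 mod 13:
  x = 1: RHS = 1, y in [1, 12]  -> 2 point(s)
  x = 3: RHS = 10, y in [6, 7]  -> 2 point(s)
  x = 5: RHS = 0, y in [0]  -> 1 point(s)
  x = 8: RHS = 4, y in [2, 11]  -> 2 point(s)
  x = 12: RHS = 3, y in [4, 9]  -> 2 point(s)
Affine points: 9. Add the point at infinity: total = 10.

#E(F_13) = 10


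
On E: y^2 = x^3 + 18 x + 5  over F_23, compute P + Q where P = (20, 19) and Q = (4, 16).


P != Q, so use the chord formula.
s = (y2 - y1) / (x2 - x1) = (20) / (7) mod 23 = 16
x3 = s^2 - x1 - x2 mod 23 = 16^2 - 20 - 4 = 2
y3 = s (x1 - x3) - y1 mod 23 = 16 * (20 - 2) - 19 = 16

P + Q = (2, 16)


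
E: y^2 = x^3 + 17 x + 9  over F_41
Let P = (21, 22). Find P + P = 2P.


Doubling: s = (3 x1^2 + a) / (2 y1)
s = (3*21^2 + 17) / (2*22) mod 41 = 23
x3 = s^2 - 2 x1 mod 41 = 23^2 - 2*21 = 36
y3 = s (x1 - x3) - y1 mod 41 = 23 * (21 - 36) - 22 = 2

2P = (36, 2)


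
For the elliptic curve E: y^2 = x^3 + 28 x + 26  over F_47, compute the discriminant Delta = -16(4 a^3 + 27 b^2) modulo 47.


4 a^3 + 27 b^2 = 4*28^3 + 27*26^2 = 87808 + 18252 = 106060
Delta = -16 * (106060) = -1696960
Delta mod 47 = 22

Delta = 22 (mod 47)


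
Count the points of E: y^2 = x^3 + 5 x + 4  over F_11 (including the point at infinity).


For each x in F_11, count y with y^2 = x^3 + 5 x + 4 mod 11:
  x = 0: RHS = 4, y in [2, 9]  -> 2 point(s)
  x = 2: RHS = 0, y in [0]  -> 1 point(s)
  x = 4: RHS = 0, y in [0]  -> 1 point(s)
  x = 5: RHS = 0, y in [0]  -> 1 point(s)
  x = 10: RHS = 9, y in [3, 8]  -> 2 point(s)
Affine points: 7. Add the point at infinity: total = 8.

#E(F_11) = 8


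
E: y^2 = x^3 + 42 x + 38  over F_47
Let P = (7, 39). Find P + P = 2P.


Doubling: s = (3 x1^2 + a) / (2 y1)
s = (3*7^2 + 42) / (2*39) mod 47 = 44
x3 = s^2 - 2 x1 mod 47 = 44^2 - 2*7 = 42
y3 = s (x1 - x3) - y1 mod 47 = 44 * (7 - 42) - 39 = 19

2P = (42, 19)


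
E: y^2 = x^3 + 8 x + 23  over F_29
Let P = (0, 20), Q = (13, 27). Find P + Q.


P != Q, so use the chord formula.
s = (y2 - y1) / (x2 - x1) = (7) / (13) mod 29 = 5
x3 = s^2 - x1 - x2 mod 29 = 5^2 - 0 - 13 = 12
y3 = s (x1 - x3) - y1 mod 29 = 5 * (0 - 12) - 20 = 7

P + Q = (12, 7)


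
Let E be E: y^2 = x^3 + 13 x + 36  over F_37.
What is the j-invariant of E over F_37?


Delta = -16(4 a^3 + 27 b^2) mod 37 = 4
-1728 * (4 a)^3 = -1728 * (4*13)^3 mod 37 = 14
j = 14 * 4^(-1) mod 37 = 22

j = 22 (mod 37)


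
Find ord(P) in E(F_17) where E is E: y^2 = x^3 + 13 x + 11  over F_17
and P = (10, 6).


Compute successive multiples of P until we hit O:
  1P = (10, 6)
  2P = (1, 12)
  3P = (14, 8)
  4P = (6, 13)
  5P = (3, 3)
  6P = (8, 7)
  7P = (12, 12)
  8P = (4, 12)
  ... (continuing to 17P)
  17P = O

ord(P) = 17


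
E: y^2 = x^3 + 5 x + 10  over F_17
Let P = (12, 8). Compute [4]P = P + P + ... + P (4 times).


k = 4 = 100_2 (binary, LSB first: 001)
Double-and-add from P = (12, 8):
  bit 0 = 0: acc unchanged = O
  bit 1 = 0: acc unchanged = O
  bit 2 = 1: acc = O + (16, 2) = (16, 2)

4P = (16, 2)


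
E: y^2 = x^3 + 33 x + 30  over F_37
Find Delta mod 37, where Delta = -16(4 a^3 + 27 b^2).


4 a^3 + 27 b^2 = 4*33^3 + 27*30^2 = 143748 + 24300 = 168048
Delta = -16 * (168048) = -2688768
Delta mod 37 = 22

Delta = 22 (mod 37)


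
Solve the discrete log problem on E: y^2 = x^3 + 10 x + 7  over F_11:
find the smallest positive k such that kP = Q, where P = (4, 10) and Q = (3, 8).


Enumerate multiples of P until we hit Q = (3, 8):
  1P = (4, 10)
  2P = (8, 7)
  3P = (3, 3)
  4P = (9, 10)
  5P = (9, 1)
  6P = (3, 8)
Match found at i = 6.

k = 6


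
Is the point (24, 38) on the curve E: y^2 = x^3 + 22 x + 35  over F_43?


Check whether y^2 = x^3 + 22 x + 35 (mod 43) for (x, y) = (24, 38).
LHS: y^2 = 38^2 mod 43 = 25
RHS: x^3 + 22 x + 35 = 24^3 + 22*24 + 35 mod 43 = 25
LHS = RHS

Yes, on the curve


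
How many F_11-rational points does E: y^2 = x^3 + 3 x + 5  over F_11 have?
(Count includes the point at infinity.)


For each x in F_11, count y with y^2 = x^3 + 3 x + 5 mod 11:
  x = 0: RHS = 5, y in [4, 7]  -> 2 point(s)
  x = 1: RHS = 9, y in [3, 8]  -> 2 point(s)
  x = 4: RHS = 4, y in [2, 9]  -> 2 point(s)
  x = 10: RHS = 1, y in [1, 10]  -> 2 point(s)
Affine points: 8. Add the point at infinity: total = 9.

#E(F_11) = 9


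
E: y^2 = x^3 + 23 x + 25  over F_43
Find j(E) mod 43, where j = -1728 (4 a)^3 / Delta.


Delta = -16(4 a^3 + 27 b^2) mod 43 = 39
-1728 * (4 a)^3 = -1728 * (4*23)^3 mod 43 = 35
j = 35 * 39^(-1) mod 43 = 2

j = 2 (mod 43)


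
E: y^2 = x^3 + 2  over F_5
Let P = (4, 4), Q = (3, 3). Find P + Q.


P != Q, so use the chord formula.
s = (y2 - y1) / (x2 - x1) = (4) / (4) mod 5 = 1
x3 = s^2 - x1 - x2 mod 5 = 1^2 - 4 - 3 = 4
y3 = s (x1 - x3) - y1 mod 5 = 1 * (4 - 4) - 4 = 1

P + Q = (4, 1)


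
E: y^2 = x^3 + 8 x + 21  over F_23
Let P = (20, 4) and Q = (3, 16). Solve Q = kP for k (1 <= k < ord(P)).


Enumerate multiples of P until we hit Q = (3, 16):
  1P = (20, 4)
  2P = (14, 5)
  3P = (5, 5)
  4P = (7, 12)
  5P = (4, 18)
  6P = (3, 7)
  7P = (6, 3)
  8P = (22, 9)
  9P = (16, 6)
  10P = (16, 17)
  11P = (22, 14)
  12P = (6, 20)
  13P = (3, 16)
Match found at i = 13.

k = 13


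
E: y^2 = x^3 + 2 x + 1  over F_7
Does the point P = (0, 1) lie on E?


Check whether y^2 = x^3 + 2 x + 1 (mod 7) for (x, y) = (0, 1).
LHS: y^2 = 1^2 mod 7 = 1
RHS: x^3 + 2 x + 1 = 0^3 + 2*0 + 1 mod 7 = 1
LHS = RHS

Yes, on the curve


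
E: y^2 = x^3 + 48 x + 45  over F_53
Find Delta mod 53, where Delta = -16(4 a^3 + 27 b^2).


4 a^3 + 27 b^2 = 4*48^3 + 27*45^2 = 442368 + 54675 = 497043
Delta = -16 * (497043) = -7952688
Delta mod 53 = 15

Delta = 15 (mod 53)


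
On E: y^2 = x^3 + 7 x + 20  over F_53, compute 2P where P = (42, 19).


Doubling: s = (3 x1^2 + a) / (2 y1)
s = (3*42^2 + 7) / (2*19) mod 53 = 46
x3 = s^2 - 2 x1 mod 53 = 46^2 - 2*42 = 18
y3 = s (x1 - x3) - y1 mod 53 = 46 * (42 - 18) - 19 = 25

2P = (18, 25)


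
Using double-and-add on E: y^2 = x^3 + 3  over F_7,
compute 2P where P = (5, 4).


k = 2 = 10_2 (binary, LSB first: 01)
Double-and-add from P = (5, 4):
  bit 0 = 0: acc unchanged = O
  bit 1 = 1: acc = O + (1, 2) = (1, 2)

2P = (1, 2)


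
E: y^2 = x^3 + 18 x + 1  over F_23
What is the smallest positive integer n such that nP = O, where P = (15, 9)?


Compute successive multiples of P until we hit O:
  1P = (15, 9)
  2P = (9, 15)
  3P = (0, 22)
  4P = (11, 9)
  5P = (20, 14)
  6P = (12, 17)
  7P = (21, 7)
  8P = (5, 3)
  ... (continuing to 29P)
  29P = O

ord(P) = 29


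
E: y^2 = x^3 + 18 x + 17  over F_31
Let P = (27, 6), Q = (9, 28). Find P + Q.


P != Q, so use the chord formula.
s = (y2 - y1) / (x2 - x1) = (22) / (13) mod 31 = 16
x3 = s^2 - x1 - x2 mod 31 = 16^2 - 27 - 9 = 3
y3 = s (x1 - x3) - y1 mod 31 = 16 * (27 - 3) - 6 = 6

P + Q = (3, 6)


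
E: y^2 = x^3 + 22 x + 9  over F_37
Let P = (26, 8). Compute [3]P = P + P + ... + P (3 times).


k = 3 = 11_2 (binary, LSB first: 11)
Double-and-add from P = (26, 8):
  bit 0 = 1: acc = O + (26, 8) = (26, 8)
  bit 1 = 1: acc = (26, 8) + (21, 36) = (11, 19)

3P = (11, 19)


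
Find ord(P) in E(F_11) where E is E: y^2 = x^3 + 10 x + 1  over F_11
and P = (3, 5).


Compute successive multiples of P until we hit O:
  1P = (3, 5)
  2P = (10, 1)
  3P = (10, 10)
  4P = (3, 6)
  5P = O

ord(P) = 5


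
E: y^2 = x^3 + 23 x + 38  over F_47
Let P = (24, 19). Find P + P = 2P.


Doubling: s = (3 x1^2 + a) / (2 y1)
s = (3*24^2 + 23) / (2*19) mod 47 = 30
x3 = s^2 - 2 x1 mod 47 = 30^2 - 2*24 = 6
y3 = s (x1 - x3) - y1 mod 47 = 30 * (24 - 6) - 19 = 4

2P = (6, 4)


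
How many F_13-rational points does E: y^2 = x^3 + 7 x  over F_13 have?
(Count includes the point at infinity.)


For each x in F_13, count y with y^2 = x^3 + 7 x + 0 mod 13:
  x = 0: RHS = 0, y in [0]  -> 1 point(s)
  x = 2: RHS = 9, y in [3, 10]  -> 2 point(s)
  x = 3: RHS = 9, y in [3, 10]  -> 2 point(s)
  x = 4: RHS = 1, y in [1, 12]  -> 2 point(s)
  x = 5: RHS = 4, y in [2, 11]  -> 2 point(s)
  x = 8: RHS = 9, y in [3, 10]  -> 2 point(s)
  x = 9: RHS = 12, y in [5, 8]  -> 2 point(s)
  x = 10: RHS = 4, y in [2, 11]  -> 2 point(s)
  x = 11: RHS = 4, y in [2, 11]  -> 2 point(s)
Affine points: 17. Add the point at infinity: total = 18.

#E(F_13) = 18


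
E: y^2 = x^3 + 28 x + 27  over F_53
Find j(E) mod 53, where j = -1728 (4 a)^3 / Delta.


Delta = -16(4 a^3 + 27 b^2) mod 53 = 47
-1728 * (4 a)^3 = -1728 * (4*28)^3 mod 53 = 31
j = 31 * 47^(-1) mod 53 = 39

j = 39 (mod 53)


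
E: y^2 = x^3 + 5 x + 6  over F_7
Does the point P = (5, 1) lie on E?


Check whether y^2 = x^3 + 5 x + 6 (mod 7) for (x, y) = (5, 1).
LHS: y^2 = 1^2 mod 7 = 1
RHS: x^3 + 5 x + 6 = 5^3 + 5*5 + 6 mod 7 = 2
LHS != RHS

No, not on the curve


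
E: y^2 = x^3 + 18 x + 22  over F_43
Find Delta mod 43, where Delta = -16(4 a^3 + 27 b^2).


4 a^3 + 27 b^2 = 4*18^3 + 27*22^2 = 23328 + 13068 = 36396
Delta = -16 * (36396) = -582336
Delta mod 43 = 13

Delta = 13 (mod 43)


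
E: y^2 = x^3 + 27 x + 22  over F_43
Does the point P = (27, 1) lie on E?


Check whether y^2 = x^3 + 27 x + 22 (mod 43) for (x, y) = (27, 1).
LHS: y^2 = 1^2 mod 43 = 1
RHS: x^3 + 27 x + 22 = 27^3 + 27*27 + 22 mod 43 = 9
LHS != RHS

No, not on the curve


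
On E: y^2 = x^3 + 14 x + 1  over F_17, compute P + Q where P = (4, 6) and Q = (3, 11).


P != Q, so use the chord formula.
s = (y2 - y1) / (x2 - x1) = (5) / (16) mod 17 = 12
x3 = s^2 - x1 - x2 mod 17 = 12^2 - 4 - 3 = 1
y3 = s (x1 - x3) - y1 mod 17 = 12 * (4 - 1) - 6 = 13

P + Q = (1, 13)


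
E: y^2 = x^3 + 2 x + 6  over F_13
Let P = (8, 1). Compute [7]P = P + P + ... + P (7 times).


k = 7 = 111_2 (binary, LSB first: 111)
Double-and-add from P = (8, 1):
  bit 0 = 1: acc = O + (8, 1) = (8, 1)
  bit 1 = 1: acc = (8, 1) + (7, 5) = (1, 10)
  bit 2 = 1: acc = (1, 10) + (3, 0) = (8, 12)

7P = (8, 12)


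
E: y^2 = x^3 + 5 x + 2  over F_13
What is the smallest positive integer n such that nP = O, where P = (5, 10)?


Compute successive multiples of P until we hit O:
  1P = (5, 10)
  2P = (6, 12)
  3P = (6, 1)
  4P = (5, 3)
  5P = O

ord(P) = 5


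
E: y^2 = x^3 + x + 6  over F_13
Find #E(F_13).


For each x in F_13, count y with y^2 = x^3 + 1 x + 6 mod 13:
  x = 2: RHS = 3, y in [4, 9]  -> 2 point(s)
  x = 3: RHS = 10, y in [6, 7]  -> 2 point(s)
  x = 4: RHS = 9, y in [3, 10]  -> 2 point(s)
  x = 9: RHS = 3, y in [4, 9]  -> 2 point(s)
  x = 11: RHS = 9, y in [3, 10]  -> 2 point(s)
  x = 12: RHS = 4, y in [2, 11]  -> 2 point(s)
Affine points: 12. Add the point at infinity: total = 13.

#E(F_13) = 13


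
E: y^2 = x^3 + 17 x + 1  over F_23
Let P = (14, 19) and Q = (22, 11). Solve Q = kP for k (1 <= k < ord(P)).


Enumerate multiples of P until we hit Q = (22, 11):
  1P = (14, 19)
  2P = (22, 11)
Match found at i = 2.

k = 2


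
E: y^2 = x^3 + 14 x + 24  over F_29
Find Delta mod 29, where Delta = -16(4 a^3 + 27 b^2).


4 a^3 + 27 b^2 = 4*14^3 + 27*24^2 = 10976 + 15552 = 26528
Delta = -16 * (26528) = -424448
Delta mod 29 = 25

Delta = 25 (mod 29)


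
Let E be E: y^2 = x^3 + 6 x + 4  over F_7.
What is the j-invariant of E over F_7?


Delta = -16(4 a^3 + 27 b^2) mod 7 = 5
-1728 * (4 a)^3 = -1728 * (4*6)^3 mod 7 = 6
j = 6 * 5^(-1) mod 7 = 4

j = 4 (mod 7)


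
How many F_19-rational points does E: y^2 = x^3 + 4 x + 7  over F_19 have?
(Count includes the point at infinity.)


For each x in F_19, count y with y^2 = x^3 + 4 x + 7 mod 19:
  x = 0: RHS = 7, y in [8, 11]  -> 2 point(s)
  x = 2: RHS = 4, y in [2, 17]  -> 2 point(s)
  x = 4: RHS = 11, y in [7, 12]  -> 2 point(s)
  x = 5: RHS = 0, y in [0]  -> 1 point(s)
  x = 6: RHS = 0, y in [0]  -> 1 point(s)
  x = 7: RHS = 17, y in [6, 13]  -> 2 point(s)
  x = 8: RHS = 0, y in [0]  -> 1 point(s)
  x = 12: RHS = 16, y in [4, 15]  -> 2 point(s)
  x = 16: RHS = 6, y in [5, 14]  -> 2 point(s)
Affine points: 15. Add the point at infinity: total = 16.

#E(F_19) = 16


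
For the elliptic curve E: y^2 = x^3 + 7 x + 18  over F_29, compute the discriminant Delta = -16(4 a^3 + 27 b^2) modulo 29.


4 a^3 + 27 b^2 = 4*7^3 + 27*18^2 = 1372 + 8748 = 10120
Delta = -16 * (10120) = -161920
Delta mod 29 = 16

Delta = 16 (mod 29)


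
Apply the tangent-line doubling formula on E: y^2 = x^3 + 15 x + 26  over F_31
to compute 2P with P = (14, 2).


Doubling: s = (3 x1^2 + a) / (2 y1)
s = (3*14^2 + 15) / (2*2) mod 31 = 19
x3 = s^2 - 2 x1 mod 31 = 19^2 - 2*14 = 23
y3 = s (x1 - x3) - y1 mod 31 = 19 * (14 - 23) - 2 = 13

2P = (23, 13)


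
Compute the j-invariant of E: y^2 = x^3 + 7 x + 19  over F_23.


Delta = -16(4 a^3 + 27 b^2) mod 23 = 1
-1728 * (4 a)^3 = -1728 * (4*7)^3 mod 23 = 16
j = 16 * 1^(-1) mod 23 = 16

j = 16 (mod 23)


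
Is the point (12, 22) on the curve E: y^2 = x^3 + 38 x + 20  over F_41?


Check whether y^2 = x^3 + 38 x + 20 (mod 41) for (x, y) = (12, 22).
LHS: y^2 = 22^2 mod 41 = 33
RHS: x^3 + 38 x + 20 = 12^3 + 38*12 + 20 mod 41 = 31
LHS != RHS

No, not on the curve


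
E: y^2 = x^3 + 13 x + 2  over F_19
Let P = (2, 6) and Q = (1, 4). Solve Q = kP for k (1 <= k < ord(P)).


Enumerate multiples of P until we hit Q = (1, 4):
  1P = (2, 6)
  2P = (1, 4)
Match found at i = 2.

k = 2


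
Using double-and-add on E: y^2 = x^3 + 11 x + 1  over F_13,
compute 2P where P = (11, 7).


k = 2 = 10_2 (binary, LSB first: 01)
Double-and-add from P = (11, 7):
  bit 0 = 0: acc unchanged = O
  bit 1 = 1: acc = O + (0, 12) = (0, 12)

2P = (0, 12)


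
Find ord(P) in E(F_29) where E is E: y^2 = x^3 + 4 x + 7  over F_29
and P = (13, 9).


Compute successive multiples of P until we hit O:
  1P = (13, 9)
  2P = (4, 0)
  3P = (13, 20)
  4P = O

ord(P) = 4


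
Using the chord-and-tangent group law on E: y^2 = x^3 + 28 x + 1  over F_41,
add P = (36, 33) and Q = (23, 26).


P != Q, so use the chord formula.
s = (y2 - y1) / (x2 - x1) = (34) / (28) mod 41 = 10
x3 = s^2 - x1 - x2 mod 41 = 10^2 - 36 - 23 = 0
y3 = s (x1 - x3) - y1 mod 41 = 10 * (36 - 0) - 33 = 40

P + Q = (0, 40)


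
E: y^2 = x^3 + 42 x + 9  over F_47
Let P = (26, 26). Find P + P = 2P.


Doubling: s = (3 x1^2 + a) / (2 y1)
s = (3*26^2 + 42) / (2*26) mod 47 = 38
x3 = s^2 - 2 x1 mod 47 = 38^2 - 2*26 = 29
y3 = s (x1 - x3) - y1 mod 47 = 38 * (26 - 29) - 26 = 1

2P = (29, 1)


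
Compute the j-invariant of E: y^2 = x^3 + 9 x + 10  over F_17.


Delta = -16(4 a^3 + 27 b^2) mod 17 = 6
-1728 * (4 a)^3 = -1728 * (4*9)^3 mod 17 = 14
j = 14 * 6^(-1) mod 17 = 8

j = 8 (mod 17)


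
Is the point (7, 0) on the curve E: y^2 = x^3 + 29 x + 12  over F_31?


Check whether y^2 = x^3 + 29 x + 12 (mod 31) for (x, y) = (7, 0).
LHS: y^2 = 0^2 mod 31 = 0
RHS: x^3 + 29 x + 12 = 7^3 + 29*7 + 12 mod 31 = 0
LHS = RHS

Yes, on the curve


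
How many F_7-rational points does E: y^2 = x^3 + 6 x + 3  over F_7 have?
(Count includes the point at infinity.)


For each x in F_7, count y with y^2 = x^3 + 6 x + 3 mod 7:
  x = 2: RHS = 2, y in [3, 4]  -> 2 point(s)
  x = 4: RHS = 0, y in [0]  -> 1 point(s)
  x = 5: RHS = 4, y in [2, 5]  -> 2 point(s)
Affine points: 5. Add the point at infinity: total = 6.

#E(F_7) = 6


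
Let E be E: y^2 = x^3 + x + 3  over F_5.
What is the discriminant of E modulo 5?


4 a^3 + 27 b^2 = 4*1^3 + 27*3^2 = 4 + 243 = 247
Delta = -16 * (247) = -3952
Delta mod 5 = 3

Delta = 3 (mod 5)


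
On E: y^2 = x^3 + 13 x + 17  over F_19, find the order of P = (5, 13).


Compute successive multiples of P until we hit O:
  1P = (5, 13)
  2P = (10, 11)
  3P = (11, 16)
  4P = (8, 14)
  5P = (4, 0)
  6P = (8, 5)
  7P = (11, 3)
  8P = (10, 8)
  ... (continuing to 10P)
  10P = O

ord(P) = 10


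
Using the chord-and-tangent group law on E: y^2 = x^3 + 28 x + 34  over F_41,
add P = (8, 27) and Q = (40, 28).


P != Q, so use the chord formula.
s = (y2 - y1) / (x2 - x1) = (1) / (32) mod 41 = 9
x3 = s^2 - x1 - x2 mod 41 = 9^2 - 8 - 40 = 33
y3 = s (x1 - x3) - y1 mod 41 = 9 * (8 - 33) - 27 = 35

P + Q = (33, 35)


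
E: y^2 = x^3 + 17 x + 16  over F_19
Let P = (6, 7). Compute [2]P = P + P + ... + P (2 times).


k = 2 = 10_2 (binary, LSB first: 01)
Double-and-add from P = (6, 7):
  bit 0 = 0: acc unchanged = O
  bit 1 = 1: acc = O + (5, 6) = (5, 6)

2P = (5, 6)


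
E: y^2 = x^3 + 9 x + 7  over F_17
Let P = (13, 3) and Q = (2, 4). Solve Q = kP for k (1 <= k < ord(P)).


Enumerate multiples of P until we hit Q = (2, 4):
  1P = (13, 3)
  2P = (9, 1)
  3P = (8, 8)
  4P = (14, 15)
  5P = (15, 7)
  6P = (10, 3)
  7P = (11, 14)
  8P = (2, 13)
  9P = (1, 0)
  10P = (2, 4)
Match found at i = 10.

k = 10


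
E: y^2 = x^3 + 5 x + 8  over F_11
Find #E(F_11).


For each x in F_11, count y with y^2 = x^3 + 5 x + 8 mod 11:
  x = 1: RHS = 3, y in [5, 6]  -> 2 point(s)
  x = 2: RHS = 4, y in [2, 9]  -> 2 point(s)
  x = 4: RHS = 4, y in [2, 9]  -> 2 point(s)
  x = 5: RHS = 4, y in [2, 9]  -> 2 point(s)
  x = 6: RHS = 1, y in [1, 10]  -> 2 point(s)
  x = 7: RHS = 1, y in [1, 10]  -> 2 point(s)
  x = 9: RHS = 1, y in [1, 10]  -> 2 point(s)
Affine points: 14. Add the point at infinity: total = 15.

#E(F_11) = 15


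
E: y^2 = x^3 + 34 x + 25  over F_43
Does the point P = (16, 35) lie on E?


Check whether y^2 = x^3 + 34 x + 25 (mod 43) for (x, y) = (16, 35).
LHS: y^2 = 35^2 mod 43 = 21
RHS: x^3 + 34 x + 25 = 16^3 + 34*16 + 25 mod 43 = 21
LHS = RHS

Yes, on the curve


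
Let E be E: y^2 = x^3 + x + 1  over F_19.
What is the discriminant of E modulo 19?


4 a^3 + 27 b^2 = 4*1^3 + 27*1^2 = 4 + 27 = 31
Delta = -16 * (31) = -496
Delta mod 19 = 17

Delta = 17 (mod 19)


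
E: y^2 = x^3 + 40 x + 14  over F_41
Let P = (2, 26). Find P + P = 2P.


Doubling: s = (3 x1^2 + a) / (2 y1)
s = (3*2^2 + 40) / (2*26) mod 41 = 1
x3 = s^2 - 2 x1 mod 41 = 1^2 - 2*2 = 38
y3 = s (x1 - x3) - y1 mod 41 = 1 * (2 - 38) - 26 = 20

2P = (38, 20)


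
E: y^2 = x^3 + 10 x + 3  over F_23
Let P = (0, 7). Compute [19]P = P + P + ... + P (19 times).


k = 19 = 10011_2 (binary, LSB first: 11001)
Double-and-add from P = (0, 7):
  bit 0 = 1: acc = O + (0, 7) = (0, 7)
  bit 1 = 1: acc = (0, 7) + (16, 21) = (11, 15)
  bit 2 = 0: acc unchanged = (11, 15)
  bit 3 = 0: acc unchanged = (11, 15)
  bit 4 = 1: acc = (11, 15) + (14, 14) = (16, 2)

19P = (16, 2)


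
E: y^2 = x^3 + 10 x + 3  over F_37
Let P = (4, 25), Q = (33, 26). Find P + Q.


P != Q, so use the chord formula.
s = (y2 - y1) / (x2 - x1) = (1) / (29) mod 37 = 23
x3 = s^2 - x1 - x2 mod 37 = 23^2 - 4 - 33 = 11
y3 = s (x1 - x3) - y1 mod 37 = 23 * (4 - 11) - 25 = 36

P + Q = (11, 36)


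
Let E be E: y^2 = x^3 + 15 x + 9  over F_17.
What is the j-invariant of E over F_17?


Delta = -16(4 a^3 + 27 b^2) mod 17 = 13
-1728 * (4 a)^3 = -1728 * (4*15)^3 mod 17 = 5
j = 5 * 13^(-1) mod 17 = 3

j = 3 (mod 17)


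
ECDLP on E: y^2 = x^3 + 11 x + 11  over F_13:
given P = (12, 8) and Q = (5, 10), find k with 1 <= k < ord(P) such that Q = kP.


Enumerate multiples of P until we hit Q = (5, 10):
  1P = (12, 8)
  2P = (5, 3)
  3P = (5, 10)
Match found at i = 3.

k = 3


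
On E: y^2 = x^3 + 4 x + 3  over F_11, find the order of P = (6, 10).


Compute successive multiples of P until we hit O:
  1P = (6, 10)
  2P = (0, 6)
  3P = (3, 3)
  4P = (5, 7)
  5P = (9, 3)
  6P = (10, 3)
  7P = (7, 0)
  8P = (10, 8)
  ... (continuing to 14P)
  14P = O

ord(P) = 14


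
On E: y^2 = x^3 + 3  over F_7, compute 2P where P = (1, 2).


Doubling: s = (3 x1^2 + a) / (2 y1)
s = (3*1^2 + 0) / (2*2) mod 7 = 6
x3 = s^2 - 2 x1 mod 7 = 6^2 - 2*1 = 6
y3 = s (x1 - x3) - y1 mod 7 = 6 * (1 - 6) - 2 = 3

2P = (6, 3)


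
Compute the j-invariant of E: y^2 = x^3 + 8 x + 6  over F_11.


Delta = -16(4 a^3 + 27 b^2) mod 11 = 3
-1728 * (4 a)^3 = -1728 * (4*8)^3 mod 11 = 1
j = 1 * 3^(-1) mod 11 = 4

j = 4 (mod 11)


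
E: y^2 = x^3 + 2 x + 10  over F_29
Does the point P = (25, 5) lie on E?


Check whether y^2 = x^3 + 2 x + 10 (mod 29) for (x, y) = (25, 5).
LHS: y^2 = 5^2 mod 29 = 25
RHS: x^3 + 2 x + 10 = 25^3 + 2*25 + 10 mod 29 = 25
LHS = RHS

Yes, on the curve


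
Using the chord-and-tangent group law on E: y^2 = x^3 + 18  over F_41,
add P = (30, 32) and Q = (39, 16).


P != Q, so use the chord formula.
s = (y2 - y1) / (x2 - x1) = (25) / (9) mod 41 = 21
x3 = s^2 - x1 - x2 mod 41 = 21^2 - 30 - 39 = 3
y3 = s (x1 - x3) - y1 mod 41 = 21 * (30 - 3) - 32 = 2

P + Q = (3, 2)


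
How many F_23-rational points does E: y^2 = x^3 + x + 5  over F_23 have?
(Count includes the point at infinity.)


For each x in F_23, count y with y^2 = x^3 + 1 x + 5 mod 23:
  x = 3: RHS = 12, y in [9, 14]  -> 2 point(s)
  x = 4: RHS = 4, y in [2, 21]  -> 2 point(s)
  x = 10: RHS = 3, y in [7, 16]  -> 2 point(s)
  x = 11: RHS = 13, y in [6, 17]  -> 2 point(s)
  x = 14: RHS = 3, y in [7, 16]  -> 2 point(s)
  x = 16: RHS = 0, y in [0]  -> 1 point(s)
  x = 17: RHS = 13, y in [6, 17]  -> 2 point(s)
  x = 18: RHS = 13, y in [6, 17]  -> 2 point(s)
  x = 19: RHS = 6, y in [11, 12]  -> 2 point(s)
  x = 21: RHS = 18, y in [8, 15]  -> 2 point(s)
  x = 22: RHS = 3, y in [7, 16]  -> 2 point(s)
Affine points: 21. Add the point at infinity: total = 22.

#E(F_23) = 22


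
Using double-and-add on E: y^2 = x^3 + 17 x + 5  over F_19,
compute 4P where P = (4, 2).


k = 4 = 100_2 (binary, LSB first: 001)
Double-and-add from P = (4, 2):
  bit 0 = 0: acc unchanged = O
  bit 1 = 0: acc unchanged = O
  bit 2 = 1: acc = O + (17, 18) = (17, 18)

4P = (17, 18)


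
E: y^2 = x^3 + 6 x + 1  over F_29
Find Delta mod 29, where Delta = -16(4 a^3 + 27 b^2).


4 a^3 + 27 b^2 = 4*6^3 + 27*1^2 = 864 + 27 = 891
Delta = -16 * (891) = -14256
Delta mod 29 = 12

Delta = 12 (mod 29)


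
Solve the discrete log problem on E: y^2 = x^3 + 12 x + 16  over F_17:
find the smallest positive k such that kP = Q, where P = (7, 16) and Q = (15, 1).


Enumerate multiples of P until we hit Q = (15, 1):
  1P = (7, 16)
  2P = (12, 16)
  3P = (15, 1)
Match found at i = 3.

k = 3


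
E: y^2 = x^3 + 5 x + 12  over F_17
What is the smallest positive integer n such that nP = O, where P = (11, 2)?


Compute successive multiples of P until we hit O:
  1P = (11, 2)
  2P = (10, 5)
  3P = (5, 14)
  4P = (5, 3)
  5P = (10, 12)
  6P = (11, 15)
  7P = O

ord(P) = 7


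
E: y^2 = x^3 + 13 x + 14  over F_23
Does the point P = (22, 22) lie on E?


Check whether y^2 = x^3 + 13 x + 14 (mod 23) for (x, y) = (22, 22).
LHS: y^2 = 22^2 mod 23 = 1
RHS: x^3 + 13 x + 14 = 22^3 + 13*22 + 14 mod 23 = 0
LHS != RHS

No, not on the curve


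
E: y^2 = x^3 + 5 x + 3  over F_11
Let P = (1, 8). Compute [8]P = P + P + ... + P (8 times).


k = 8 = 1000_2 (binary, LSB first: 0001)
Double-and-add from P = (1, 8):
  bit 0 = 0: acc unchanged = O
  bit 1 = 0: acc unchanged = O
  bit 2 = 0: acc unchanged = O
  bit 3 = 1: acc = O + (1, 3) = (1, 3)

8P = (1, 3)


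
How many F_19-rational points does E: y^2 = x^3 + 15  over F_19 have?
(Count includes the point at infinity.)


For each x in F_19, count y with y^2 = x^3 + 0 x + 15 mod 19:
  x = 1: RHS = 16, y in [4, 15]  -> 2 point(s)
  x = 2: RHS = 4, y in [2, 17]  -> 2 point(s)
  x = 3: RHS = 4, y in [2, 17]  -> 2 point(s)
  x = 5: RHS = 7, y in [8, 11]  -> 2 point(s)
  x = 7: RHS = 16, y in [4, 15]  -> 2 point(s)
  x = 11: RHS = 16, y in [4, 15]  -> 2 point(s)
  x = 14: RHS = 4, y in [2, 17]  -> 2 point(s)
  x = 16: RHS = 7, y in [8, 11]  -> 2 point(s)
  x = 17: RHS = 7, y in [8, 11]  -> 2 point(s)
Affine points: 18. Add the point at infinity: total = 19.

#E(F_19) = 19
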